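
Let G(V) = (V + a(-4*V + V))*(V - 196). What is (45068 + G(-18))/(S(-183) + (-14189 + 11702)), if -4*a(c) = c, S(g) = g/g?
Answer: -51809/2486 ≈ -20.840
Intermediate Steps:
S(g) = 1
a(c) = -c/4
G(V) = 7*V*(-196 + V)/4 (G(V) = (V - (-4*V + V)/4)*(V - 196) = (V - (-3)*V/4)*(-196 + V) = (V + 3*V/4)*(-196 + V) = (7*V/4)*(-196 + V) = 7*V*(-196 + V)/4)
(45068 + G(-18))/(S(-183) + (-14189 + 11702)) = (45068 + (7/4)*(-18)*(-196 - 18))/(1 + (-14189 + 11702)) = (45068 + (7/4)*(-18)*(-214))/(1 - 2487) = (45068 + 6741)/(-2486) = 51809*(-1/2486) = -51809/2486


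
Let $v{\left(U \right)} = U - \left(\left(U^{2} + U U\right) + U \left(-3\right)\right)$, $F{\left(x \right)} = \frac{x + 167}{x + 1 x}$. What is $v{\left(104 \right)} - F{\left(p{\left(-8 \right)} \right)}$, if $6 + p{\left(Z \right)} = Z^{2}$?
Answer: $- \frac{2461281}{116} \approx -21218.0$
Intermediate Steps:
$p{\left(Z \right)} = -6 + Z^{2}$
$F{\left(x \right)} = \frac{167 + x}{2 x}$ ($F{\left(x \right)} = \frac{167 + x}{x + x} = \frac{167 + x}{2 x}$)
$v{\left(U \right)} = - 2 U^{2} + 4 U$ ($v{\left(U \right)} = U - \left(\left(U^{2} + U^{2}\right) - 3 U\right) = U - \left(2 U^{2} - 3 U\right) = U - \left(- 3 U + 2 U^{2}\right) = - 2 U^{2} + 4 U$)
$v{\left(104 \right)} - F{\left(p{\left(-8 \right)} \right)} = 2 \cdot 104 \left(2 - 104\right) - \frac{167 - \left(6 - \left(-8\right)^{2}\right)}{2 \left(-6 + \left(-8\right)^{2}\right)} = 2 \cdot 104 \left(2 - 104\right) - \frac{167 + \left(-6 + 64\right)}{2 \left(-6 + 64\right)} = 2 \cdot 104 \left(-102\right) - \frac{167 + 58}{2 \cdot 58} = -21216 - \frac{1}{2} \cdot \frac{1}{58} \cdot 225 = -21216 - \frac{225}{116} = - \frac{2461281}{116}$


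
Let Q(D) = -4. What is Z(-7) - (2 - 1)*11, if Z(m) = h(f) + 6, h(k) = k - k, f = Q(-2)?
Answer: -5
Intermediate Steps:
f = -4
h(k) = 0
Z(m) = 6 (Z(m) = 0 + 6 = 6)
Z(-7) - (2 - 1)*11 = 6 - (2 - 1)*11 = 6 - 11 = -5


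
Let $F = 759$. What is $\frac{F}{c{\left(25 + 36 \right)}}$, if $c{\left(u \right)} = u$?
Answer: $\frac{759}{61} \approx 12.443$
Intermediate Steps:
$\frac{F}{c{\left(25 + 36 \right)}} = \frac{759}{25 + 36} = \frac{759}{61}$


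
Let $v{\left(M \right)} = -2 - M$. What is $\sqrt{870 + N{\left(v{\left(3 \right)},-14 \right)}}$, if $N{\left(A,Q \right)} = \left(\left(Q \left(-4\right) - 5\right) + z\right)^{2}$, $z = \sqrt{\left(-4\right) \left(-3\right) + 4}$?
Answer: $\sqrt{3895} \approx 62.41$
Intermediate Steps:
$z = 4$ ($z = \sqrt{12 + 4} = \sqrt{16} = 4$)
$N{\left(A,Q \right)} = \left(-1 - 4 Q\right)^{2}$ ($N{\left(A,Q \right)} = \left(\left(Q \left(-4\right) - 5\right) + 4\right)^{2} = \left(\left(- 4 Q - 5\right) + 4\right)^{2} = \left(\left(-5 - 4 Q\right) + 4\right)^{2} = \left(-1 - 4 Q\right)^{2}$)
$\sqrt{870 + N{\left(v{\left(3 \right)},-14 \right)}} = \sqrt{870 + \left(1 + 4 \left(-14\right)\right)^{2}} = \sqrt{870 + \left(1 - 56\right)^{2}} = \sqrt{870 + \left(-55\right)^{2}} = \sqrt{870 + 3025} = \sqrt{3895}$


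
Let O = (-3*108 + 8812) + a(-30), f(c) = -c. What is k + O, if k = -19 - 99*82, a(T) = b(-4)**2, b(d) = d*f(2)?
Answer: 415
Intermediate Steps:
b(d) = -2*d (b(d) = d*(-1*2) = d*(-2) = -2*d)
a(T) = 64 (a(T) = (-2*(-4))**2 = 8**2 = 64)
k = -8137 (k = -19 - 8118 = -8137)
O = 8552 (O = (-3*108 + 8812) + 64 = (-324 + 8812) + 64 = 8488 + 64 = 8552)
k + O = -8137 + 8552 = 415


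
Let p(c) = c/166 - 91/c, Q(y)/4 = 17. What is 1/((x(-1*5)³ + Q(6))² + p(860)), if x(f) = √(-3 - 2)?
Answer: 71380*I/(48538400*√5 + 321500867*I) ≈ 0.00019931 + 6.7284e-5*I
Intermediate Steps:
x(f) = I*√5 (x(f) = √(-5) = I*√5)
Q(y) = 68 (Q(y) = 4*17 = 68)
p(c) = -91/c + c/166 (p(c) = c*(1/166) - 91/c = c/166 - 91/c = -91/c + c/166)
1/((x(-1*5)³ + Q(6))² + p(860)) = 1/(((I*√5)³ + 68)² + (-91/860 + (1/166)*860)) = 1/((-5*I*√5 + 68)² + (-91*1/860 + 430/83)) = 1/((68 - 5*I*√5)² + (-91/860 + 430/83)) = 1/((68 - 5*I*√5)² + 362247/71380) = 1/(362247/71380 + (68 - 5*I*√5)²)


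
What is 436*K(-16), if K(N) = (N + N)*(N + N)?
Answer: 446464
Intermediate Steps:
K(N) = 4*N² (K(N) = (2*N)*(2*N) = 4*N²)
436*K(-16) = 436*(4*(-16)²) = 436*(4*256) = 436*1024 = 446464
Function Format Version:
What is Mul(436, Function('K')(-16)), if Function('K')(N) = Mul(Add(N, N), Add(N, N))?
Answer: 446464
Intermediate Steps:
Function('K')(N) = Mul(4, Pow(N, 2)) (Function('K')(N) = Mul(Mul(2, N), Mul(2, N)) = Mul(4, Pow(N, 2)))
Mul(436, Function('K')(-16)) = Mul(436, Mul(4, Pow(-16, 2))) = Mul(436, Mul(4, 256)) = Mul(436, 1024) = 446464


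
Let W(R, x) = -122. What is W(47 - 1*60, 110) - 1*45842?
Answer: -45964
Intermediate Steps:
W(47 - 1*60, 110) - 1*45842 = -122 - 1*45842 = -122 - 45842 = -45964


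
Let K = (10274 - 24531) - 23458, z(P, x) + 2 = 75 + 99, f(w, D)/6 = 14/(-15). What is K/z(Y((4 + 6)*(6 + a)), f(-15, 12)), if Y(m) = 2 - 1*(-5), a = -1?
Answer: -37715/172 ≈ -219.27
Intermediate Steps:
f(w, D) = -28/5 (f(w, D) = 6*(14/(-15)) = 6*(14*(-1/15)) = 6*(-14/15) = -28/5)
Y(m) = 7 (Y(m) = 2 + 5 = 7)
z(P, x) = 172 (z(P, x) = -2 + (75 + 99) = -2 + 174 = 172)
K = -37715 (K = -14257 - 23458 = -37715)
K/z(Y((4 + 6)*(6 + a)), f(-15, 12)) = -37715/172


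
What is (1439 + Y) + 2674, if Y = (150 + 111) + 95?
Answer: 4469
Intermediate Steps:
Y = 356 (Y = 261 + 95 = 356)
(1439 + Y) + 2674 = (1439 + 356) + 2674 = 1795 + 2674 = 4469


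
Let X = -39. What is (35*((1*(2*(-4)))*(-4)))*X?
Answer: -43680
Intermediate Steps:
(35*((1*(2*(-4)))*(-4)))*X = (35*((1*(2*(-4)))*(-4)))*(-39) = (35*((1*(-8))*(-4)))*(-39) = (35*(-8*(-4)))*(-39) = (35*32)*(-39) = 1120*(-39) = -43680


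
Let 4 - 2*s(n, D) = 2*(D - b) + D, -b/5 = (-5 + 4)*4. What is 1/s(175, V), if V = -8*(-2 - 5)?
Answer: -1/62 ≈ -0.016129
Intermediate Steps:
b = 20 (b = -5*(-5 + 4)*4 = -(-5)*4 = -5*(-4) = 20)
V = 56 (V = -8*(-7) = -1*(-56) = 56)
s(n, D) = 22 - 3*D/2 (s(n, D) = 2 - (2*(D - 1*20) + D)/2 = 2 - (2*(D - 20) + D)/2 = 2 - (2*(-20 + D) + D)/2 = 2 - ((-40 + 2*D) + D)/2 = 2 - (-40 + 3*D)/2 = 2 + (20 - 3*D/2) = 22 - 3*D/2)
1/s(175, V) = 1/(22 - 3/2*56) = 1/(22 - 84) = 1/(-62) = -1/62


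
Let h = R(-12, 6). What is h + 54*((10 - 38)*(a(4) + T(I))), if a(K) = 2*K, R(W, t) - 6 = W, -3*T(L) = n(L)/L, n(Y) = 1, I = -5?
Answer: -61014/5 ≈ -12203.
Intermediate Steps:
T(L) = -1/(3*L)
R(W, t) = 6 + W
h = -6 (h = 6 - 12 = -6)
h + 54*((10 - 38)*(a(4) + T(I))) = -6 + 54*((10 - 38)*(2*4 - 1/3/(-5))) = -6 + 54*(-28*(8 - 1/3*(-1/5))) = -6 + 54*(-28*(8 + 1/15)) = -6 + 54*(-28*121/15) = -6 + 54*(-3388/15) = -6 - 60984/5 = -61014/5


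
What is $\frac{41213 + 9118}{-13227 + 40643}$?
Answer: $\frac{50331}{27416} \approx 1.8358$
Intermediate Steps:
$\frac{41213 + 9118}{-13227 + 40643} = \frac{50331}{27416}$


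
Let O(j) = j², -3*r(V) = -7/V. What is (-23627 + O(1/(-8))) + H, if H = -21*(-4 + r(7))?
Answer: -1507199/64 ≈ -23550.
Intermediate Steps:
r(V) = 7/(3*V) (r(V) = -(-7)/(3*V) = 7/(3*V))
H = 77 (H = -21*(-4 + (7/3)/7) = -21*(-4 + (7/3)*(⅐)) = -21*(-4 + ⅓) = -21*(-11/3) = 77)
(-23627 + O(1/(-8))) + H = (-23627 + (1/(-8))²) + 77 = (-23627 + (-⅛)²) + 77 = (-23627 + 1/64) + 77 = -1512127/64 + 77 = -1507199/64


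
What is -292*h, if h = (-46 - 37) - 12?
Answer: 27740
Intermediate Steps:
h = -95 (h = -83 - 12 = -95)
-292*h = -292*(-95) = 27740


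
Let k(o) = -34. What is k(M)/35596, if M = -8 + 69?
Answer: -17/17798 ≈ -0.00095516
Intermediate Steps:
M = 61
k(M)/35596 = -34/35596 = -34*1/35596 = -17/17798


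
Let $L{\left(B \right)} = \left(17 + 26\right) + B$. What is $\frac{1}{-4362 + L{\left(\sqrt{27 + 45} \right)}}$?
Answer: $- \frac{4319}{18653689} - \frac{6 \sqrt{2}}{18653689} \approx -0.00023199$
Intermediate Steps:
$L{\left(B \right)} = 43 + B$
$\frac{1}{-4362 + L{\left(\sqrt{27 + 45} \right)}} = \frac{1}{-4362 + \left(43 + \sqrt{27 + 45}\right)} = \frac{1}{-4362 + \left(43 + \sqrt{72}\right)} = \frac{1}{-4362 + \left(43 + 6 \sqrt{2}\right)} = \frac{1}{-4319 + 6 \sqrt{2}}$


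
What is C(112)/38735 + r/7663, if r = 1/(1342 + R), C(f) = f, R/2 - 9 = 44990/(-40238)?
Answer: 426284176783/147424720904350 ≈ 0.0028915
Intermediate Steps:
R = 28832/1829 (R = 18 + 2*(44990/(-40238)) = 18 + 2*(44990*(-1/40238)) = 18 + 2*(-2045/1829) = 18 - 4090/1829 = 28832/1829 ≈ 15.764)
r = 1829/2483350 (r = 1/(1342 + 28832/1829) = 1/(2483350/1829) = 1829/2483350 ≈ 0.00073650)
C(112)/38735 + r/7663 = 112/38735 + (1829/2483350)/7663 = 112*(1/38735) + (1829/2483350)*(1/7663) = 112/38735 + 1829/19029911050 = 426284176783/147424720904350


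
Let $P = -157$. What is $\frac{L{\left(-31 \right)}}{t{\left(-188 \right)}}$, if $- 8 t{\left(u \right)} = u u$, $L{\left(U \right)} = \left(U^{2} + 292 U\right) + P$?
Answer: $\frac{4124}{2209} \approx 1.8669$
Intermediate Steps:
$L{\left(U \right)} = -157 + U^{2} + 292 U$ ($L{\left(U \right)} = \left(U^{2} + 292 U\right) - 157 = -157 + U^{2} + 292 U$)
$t{\left(u \right)} = - \frac{u^{2}}{8}$ ($t{\left(u \right)} = - \frac{u u}{8} = - \frac{u^{2}}{8}$)
$\frac{L{\left(-31 \right)}}{t{\left(-188 \right)}} = \frac{-157 + \left(-31\right)^{2} + 292 \left(-31\right)}{\left(- \frac{1}{8}\right) \left(-188\right)^{2}} = \frac{-157 + 961 - 9052}{\left(- \frac{1}{8}\right) 35344} = - \frac{8248}{-4418} = \left(-8248\right) \left(- \frac{1}{4418}\right) = \frac{4124}{2209}$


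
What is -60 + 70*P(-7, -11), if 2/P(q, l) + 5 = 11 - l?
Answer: -880/17 ≈ -51.765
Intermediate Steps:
P(q, l) = 2/(6 - l) (P(q, l) = 2/(-5 + (11 - l)) = 2/(6 - l))
-60 + 70*P(-7, -11) = -60 + 70*(-2/(-6 - 11)) = -60 + 70*(-2/(-17)) = -60 + 70*(-2*(-1/17)) = -60 + 70*(2/17) = -60 + 140/17 = -880/17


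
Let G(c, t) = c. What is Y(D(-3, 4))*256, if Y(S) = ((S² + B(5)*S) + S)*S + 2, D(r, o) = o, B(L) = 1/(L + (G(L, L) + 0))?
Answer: 107008/5 ≈ 21402.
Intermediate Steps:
B(L) = 1/(2*L) (B(L) = 1/(L + (L + 0)) = 1/(L + L) = 1/(2*L))
Y(S) = 2 + S*(S² + 11*S/10) (Y(S) = ((S² + ((½)/5)*S) + S)*S + 2 = ((S² + ((½)*(⅕))*S) + S)*S + 2 = ((S² + S/10) + S)*S + 2 = (S² + 11*S/10)*S + 2 = S*(S² + 11*S/10) + 2 = 2 + S*(S² + 11*S/10))
Y(D(-3, 4))*256 = (2 + 4³ + (11/10)*4²)*256 = (2 + 64 + (11/10)*16)*256 = (2 + 64 + 88/5)*256 = (418/5)*256 = 107008/5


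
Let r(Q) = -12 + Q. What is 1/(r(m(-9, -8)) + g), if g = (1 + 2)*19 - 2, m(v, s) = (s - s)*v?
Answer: 1/43 ≈ 0.023256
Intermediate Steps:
m(v, s) = 0 (m(v, s) = 0*v = 0)
g = 55 (g = 3*19 - 2 = 57 - 2 = 55)
1/(r(m(-9, -8)) + g) = 1/((-12 + 0) + 55) = 1/(-12 + 55) = 1/43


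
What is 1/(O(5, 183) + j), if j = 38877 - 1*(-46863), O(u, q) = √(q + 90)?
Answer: 28580/2450449109 - √273/7351347327 ≈ 1.1661e-5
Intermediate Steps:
O(u, q) = √(90 + q)
j = 85740 (j = 38877 + 46863 = 85740)
1/(O(5, 183) + j) = 1/(√(90 + 183) + 85740) = 1/(√273 + 85740) = 1/(85740 + √273)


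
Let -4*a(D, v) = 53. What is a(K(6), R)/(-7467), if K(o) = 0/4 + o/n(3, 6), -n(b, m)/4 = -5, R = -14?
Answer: 53/29868 ≈ 0.0017745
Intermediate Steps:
n(b, m) = 20 (n(b, m) = -4*(-5) = 20)
K(o) = o/20 (K(o) = 0/4 + o/20 = 0*(¼) + o*(1/20) = 0 + o/20 = o/20)
a(D, v) = -53/4 (a(D, v) = -¼*53 = -53/4)
a(K(6), R)/(-7467) = -53/4/(-7467) = -53/4*(-1/7467) = 53/29868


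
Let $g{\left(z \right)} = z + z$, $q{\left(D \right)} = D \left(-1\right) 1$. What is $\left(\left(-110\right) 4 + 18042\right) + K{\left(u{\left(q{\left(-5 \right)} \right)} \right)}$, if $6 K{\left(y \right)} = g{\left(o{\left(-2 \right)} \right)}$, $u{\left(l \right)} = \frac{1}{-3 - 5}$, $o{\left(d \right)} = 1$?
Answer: $\frac{52807}{3} \approx 17602.0$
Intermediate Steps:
$q{\left(D \right)} = - D$ ($q{\left(D \right)} = - D 1 = - D$)
$g{\left(z \right)} = 2 z$
$u{\left(l \right)} = - \frac{1}{8}$ ($u{\left(l \right)} = \frac{1}{-8} = - \frac{1}{8}$)
$K{\left(y \right)} = \frac{1}{3}$ ($K{\left(y \right)} = \frac{2 \cdot 1}{6} = \frac{1}{6} \cdot 2 = \frac{1}{3}$)
$\left(\left(-110\right) 4 + 18042\right) + K{\left(u{\left(q{\left(-5 \right)} \right)} \right)} = \left(\left(-110\right) 4 + 18042\right) + \frac{1}{3} = \left(-440 + 18042\right) + \frac{1}{3} = 17602 + \frac{1}{3} = \frac{52807}{3}$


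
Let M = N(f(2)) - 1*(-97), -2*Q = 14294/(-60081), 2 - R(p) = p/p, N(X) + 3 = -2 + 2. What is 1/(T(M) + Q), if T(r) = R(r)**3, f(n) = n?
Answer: 8583/9604 ≈ 0.89369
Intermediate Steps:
N(X) = -3 (N(X) = -3 + (-2 + 2) = -3 + 0 = -3)
R(p) = 1 (R(p) = 2 - p/p = 2 - 1*1 = 2 - 1 = 1)
Q = 1021/8583 (Q = -7147/(-60081) = -7147*(-1)/60081 = -1/2*(-2042/8583) = 1021/8583 ≈ 0.11896)
M = 94 (M = -3 - 1*(-97) = -3 + 97 = 94)
T(r) = 1 (T(r) = 1**3 = 1)
1/(T(M) + Q) = 1/(1 + 1021/8583) = 1/(9604/8583) = 8583/9604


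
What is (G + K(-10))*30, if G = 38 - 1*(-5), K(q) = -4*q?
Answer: 2490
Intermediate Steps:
G = 43 (G = 38 + 5 = 43)
(G + K(-10))*30 = (43 - 4*(-10))*30 = (43 + 40)*30 = 83*30 = 2490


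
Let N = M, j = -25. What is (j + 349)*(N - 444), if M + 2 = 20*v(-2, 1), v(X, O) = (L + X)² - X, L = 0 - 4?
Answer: 101736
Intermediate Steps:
L = -4
v(X, O) = (-4 + X)² - X
M = 758 (M = -2 + 20*((-4 - 2)² - 1*(-2)) = -2 + 20*((-6)² + 2) = -2 + 20*(36 + 2) = -2 + 20*38 = -2 + 760 = 758)
N = 758
(j + 349)*(N - 444) = (-25 + 349)*(758 - 444) = 324*314 = 101736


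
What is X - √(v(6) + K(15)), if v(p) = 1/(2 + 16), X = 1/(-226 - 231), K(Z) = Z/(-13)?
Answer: -1/457 - I*√6682/78 ≈ -0.0021882 - 1.048*I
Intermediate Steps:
K(Z) = -Z/13 (K(Z) = Z*(-1/13) = -Z/13)
X = -1/457 (X = 1/(-457) = -1/457 ≈ -0.0021882)
v(p) = 1/18
X - √(v(6) + K(15)) = -1/457 - √(1/18 - 1/13*15) = -1/457 - √(1/18 - 15/13) = -1/457 - √(-257/234) = -1/457 - I*√6682/78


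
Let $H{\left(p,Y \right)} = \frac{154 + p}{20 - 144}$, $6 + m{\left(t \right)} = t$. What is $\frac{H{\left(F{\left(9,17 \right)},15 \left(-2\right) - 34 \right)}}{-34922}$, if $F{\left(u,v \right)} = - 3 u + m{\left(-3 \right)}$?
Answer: $\frac{59}{2165164} \approx 2.725 \cdot 10^{-5}$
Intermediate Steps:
$m{\left(t \right)} = -6 + t$
$F{\left(u,v \right)} = -9 - 3 u$ ($F{\left(u,v \right)} = - 3 u - 9 = -9 - 3 u$)
$H{\left(p,Y \right)} = - \frac{77}{62} - \frac{p}{124}$ ($H{\left(p,Y \right)} = \frac{154 + p}{-124} = \left(154 + p\right) \left(- \frac{1}{124}\right) = - \frac{77}{62} - \frac{p}{124}$)
$\frac{H{\left(F{\left(9,17 \right)},15 \left(-2\right) - 34 \right)}}{-34922} = \frac{- \frac{77}{62} - \frac{-9 - 27}{124}}{-34922} = \left(- \frac{77}{62} - \frac{-9 - 27}{124}\right) \left(- \frac{1}{34922}\right) = \left(- \frac{77}{62} - - \frac{9}{31}\right) \left(- \frac{1}{34922}\right) = \left(- \frac{77}{62} + \frac{9}{31}\right) \left(- \frac{1}{34922}\right) = \left(- \frac{59}{62}\right) \left(- \frac{1}{34922}\right) = \frac{59}{2165164}$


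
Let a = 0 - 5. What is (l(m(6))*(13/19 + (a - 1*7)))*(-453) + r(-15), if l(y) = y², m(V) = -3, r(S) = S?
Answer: 876270/19 ≈ 46120.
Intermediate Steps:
a = -5
(l(m(6))*(13/19 + (a - 1*7)))*(-453) + r(-15) = ((-3)²*(13/19 + (-5 - 1*7)))*(-453) - 15 = (9*(13*(1/19) + (-5 - 7)))*(-453) - 15 = (9*(13/19 - 12))*(-453) - 15 = (9*(-215/19))*(-453) - 15 = -1935/19*(-453) - 15 = 876555/19 - 15 = 876270/19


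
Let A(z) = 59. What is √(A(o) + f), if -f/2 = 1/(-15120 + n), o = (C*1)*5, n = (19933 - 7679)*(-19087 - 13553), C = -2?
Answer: √589957756806165810/99996420 ≈ 7.6811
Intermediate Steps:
n = -399970560 (n = 12254*(-32640) = -399970560)
o = -10 (o = -2*1*5 = -2*5 = -10)
f = 1/199992840 (f = -2/(-15120 - 399970560) = -2/(-399985680) = -2*(-1/399985680) = 1/199992840 ≈ 5.0002e-9)
√(A(o) + f) = √(59 + 1/199992840) = √(11799577561/199992840) = √589957756806165810/99996420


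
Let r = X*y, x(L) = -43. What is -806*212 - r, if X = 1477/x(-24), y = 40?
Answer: -7288416/43 ≈ -1.6950e+5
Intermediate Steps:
X = -1477/43 (X = 1477/(-43) = 1477*(-1/43) = -1477/43 ≈ -34.349)
r = -59080/43 (r = -1477/43*40 = -59080/43 ≈ -1374.0)
-806*212 - r = -806*212 - 1*(-59080/43) = -170872 + 59080/43 = -7288416/43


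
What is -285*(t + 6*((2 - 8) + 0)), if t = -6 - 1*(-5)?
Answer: 10545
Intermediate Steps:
t = -1 (t = -6 + 5 = -1)
-285*(t + 6*((2 - 8) + 0)) = -285*(-1 + 6*((2 - 8) + 0)) = -285*(-1 + 6*(-6 + 0)) = -285*(-1 + 6*(-6)) = -285*(-1 - 36) = -285*(-37) = 10545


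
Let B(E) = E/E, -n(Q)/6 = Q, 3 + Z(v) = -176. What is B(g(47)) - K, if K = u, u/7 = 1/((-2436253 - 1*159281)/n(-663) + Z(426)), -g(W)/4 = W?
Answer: 555907/551266 ≈ 1.0084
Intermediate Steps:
Z(v) = -179 (Z(v) = -3 - 176 = -179)
g(W) = -4*W
n(Q) = -6*Q
B(E) = 1
u = -4641/551266 (u = 7/((-2436253 - 1*159281)/((-6*(-663))) - 179) = 7/((-2436253 - 159281)/3978 - 179) = 7/(-2595534*1/3978 - 179) = 7/(-432589/663 - 179) = 7/(-551266/663) = 7*(-663/551266) = -4641/551266 ≈ -0.0084188)
K = -4641/551266 ≈ -0.0084188
B(g(47)) - K = 1 - 1*(-4641/551266) = 1 + 4641/551266 = 555907/551266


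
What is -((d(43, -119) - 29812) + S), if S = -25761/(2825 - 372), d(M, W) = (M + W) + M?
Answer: 73235546/2453 ≈ 29856.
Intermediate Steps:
d(M, W) = W + 2*M
S = -25761/2453 ≈ -10.502
-((d(43, -119) - 29812) + S) = -(((-119 + 2*43) - 29812) - 25761/2453) = -(((-119 + 86) - 29812) - 25761/2453) = -((-33 - 29812) - 25761/2453) = -(-29845 - 25761/2453) = -1*(-73235546/2453) = 73235546/2453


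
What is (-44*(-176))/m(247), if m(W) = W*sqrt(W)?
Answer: 7744*sqrt(247)/61009 ≈ 1.9949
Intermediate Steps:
m(W) = W**(3/2)
(-44*(-176))/m(247) = (-44*(-176))/(247**(3/2)) = 7744/((247*sqrt(247))) = 7744*(sqrt(247)/61009) = 7744*sqrt(247)/61009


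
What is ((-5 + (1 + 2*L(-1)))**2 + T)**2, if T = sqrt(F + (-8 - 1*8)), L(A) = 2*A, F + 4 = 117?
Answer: (64 + sqrt(97))**2 ≈ 5453.7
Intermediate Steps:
F = 113 (F = -4 + 117 = 113)
T = sqrt(97) (T = sqrt(113 + (-8 - 1*8)) = sqrt(113 + (-8 - 8)) = sqrt(113 - 16) = sqrt(97) ≈ 9.8489)
((-5 + (1 + 2*L(-1)))**2 + T)**2 = ((-5 + (1 + 2*(2*(-1))))**2 + sqrt(97))**2 = ((-5 + (1 + 2*(-2)))**2 + sqrt(97))**2 = ((-5 + (1 - 4))**2 + sqrt(97))**2 = ((-5 - 3)**2 + sqrt(97))**2 = ((-8)**2 + sqrt(97))**2 = (64 + sqrt(97))**2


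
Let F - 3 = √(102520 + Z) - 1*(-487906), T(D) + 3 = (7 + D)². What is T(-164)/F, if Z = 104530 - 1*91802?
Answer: 12025005214/238055077033 - 4830616*√3/238055077033 ≈ 0.050478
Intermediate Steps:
Z = 12728 (Z = 104530 - 91802 = 12728)
T(D) = -3 + (7 + D)²
F = 487909 + 196*√3 (F = 3 + (√(102520 + 12728) - 1*(-487906)) = 3 + (√115248 + 487906) = 3 + (196*√3 + 487906) = 3 + (487906 + 196*√3) = 487909 + 196*√3 ≈ 4.8825e+5)
T(-164)/F = (-3 + (7 - 164)²)/(487909 + 196*√3) = (-3 + (-157)²)/(487909 + 196*√3) = (-3 + 24649)/(487909 + 196*√3) = 24646/(487909 + 196*√3)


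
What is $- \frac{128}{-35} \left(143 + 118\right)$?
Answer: $\frac{33408}{35} \approx 954.51$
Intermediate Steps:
$- \frac{128}{-35} \left(143 + 118\right) = \left(-128\right) \left(- \frac{1}{35}\right) 261 = \frac{128}{35} \cdot 261 = \frac{33408}{35}$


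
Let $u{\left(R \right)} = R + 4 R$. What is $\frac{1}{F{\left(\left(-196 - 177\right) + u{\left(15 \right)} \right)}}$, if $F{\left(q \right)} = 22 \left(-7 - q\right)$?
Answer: $\frac{1}{6402} \approx 0.0001562$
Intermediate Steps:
$u{\left(R \right)} = 5 R$
$F{\left(q \right)} = -154 - 22 q$
$\frac{1}{F{\left(\left(-196 - 177\right) + u{\left(15 \right)} \right)}} = \frac{1}{-154 - 22 \left(\left(-196 - 177\right) + 5 \cdot 15\right)} = \frac{1}{-154 - 22 \left(-373 + 75\right)} = \frac{1}{-154 - -6556} = \frac{1}{-154 + 6556} = \frac{1}{6402}$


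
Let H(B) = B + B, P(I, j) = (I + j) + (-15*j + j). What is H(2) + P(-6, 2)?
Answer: -28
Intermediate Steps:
P(I, j) = I - 13*j (P(I, j) = (I + j) - 14*j = I - 13*j)
H(B) = 2*B
H(2) + P(-6, 2) = 2*2 + (-6 - 13*2) = 4 + (-6 - 26) = 4 - 32 = -28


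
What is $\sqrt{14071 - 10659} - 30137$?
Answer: $-30137 + 2 \sqrt{853} \approx -30079.0$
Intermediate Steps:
$\sqrt{14071 - 10659} - 30137 = \sqrt{3412} - 30137 = 2 \sqrt{853} - 30137 = -30137 + 2 \sqrt{853}$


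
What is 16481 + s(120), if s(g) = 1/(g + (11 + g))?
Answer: 4136732/251 ≈ 16481.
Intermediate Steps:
s(g) = 1/(11 + 2*g)
16481 + s(120) = 16481 + 1/(11 + 2*120) = 16481 + 1/(11 + 240) = 16481 + 1/251 = 4136732/251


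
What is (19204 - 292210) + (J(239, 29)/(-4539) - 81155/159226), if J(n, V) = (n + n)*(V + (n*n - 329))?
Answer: -201633772846417/722726814 ≈ -2.7899e+5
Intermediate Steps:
J(n, V) = 2*n*(-329 + V + n²) (J(n, V) = (2*n)*(V + (n² - 329)) = (2*n)*(V + (-329 + n²)) = (2*n)*(-329 + V + n²) = 2*n*(-329 + V + n²))
(19204 - 292210) + (J(239, 29)/(-4539) - 81155/159226) = (19204 - 292210) + ((2*239*(-329 + 29 + 239²))/(-4539) - 81155/159226) = -273006 + ((2*239*(-329 + 29 + 57121))*(-1/4539) - 81155*1/159226) = -273006 + ((2*239*56821)*(-1/4539) - 81155/159226) = -273006 + (27160438*(-1/4539) - 81155/159226) = -273006 + (-27160438/4539 - 81155/159226) = -273006 - 4325016263533/722726814 = -201633772846417/722726814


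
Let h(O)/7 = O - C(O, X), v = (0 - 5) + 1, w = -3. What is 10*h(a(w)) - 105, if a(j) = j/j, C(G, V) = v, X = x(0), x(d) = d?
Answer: 245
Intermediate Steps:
v = -4 (v = -5 + 1 = -4)
X = 0
C(G, V) = -4
a(j) = 1
h(O) = 28 + 7*O (h(O) = 7*(O - 1*(-4)) = 7*(O + 4) = 7*(4 + O) = 28 + 7*O)
10*h(a(w)) - 105 = 10*(28 + 7*1) - 105 = 10*(28 + 7) - 105 = 10*35 - 105 = 350 - 105 = 245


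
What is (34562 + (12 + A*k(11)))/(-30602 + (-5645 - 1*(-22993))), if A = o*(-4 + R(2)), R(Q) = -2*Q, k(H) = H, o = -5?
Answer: -17507/6627 ≈ -2.6418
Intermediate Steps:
A = 40 (A = -5*(-4 - 2*2) = -5*(-4 - 4) = -5*(-8) = 40)
(34562 + (12 + A*k(11)))/(-30602 + (-5645 - 1*(-22993))) = (34562 + (12 + 40*11))/(-30602 + (-5645 - 1*(-22993))) = (34562 + (12 + 440))/(-30602 + (-5645 + 22993)) = (34562 + 452)/(-30602 + 17348) = 35014/(-13254) = 35014*(-1/13254) = -17507/6627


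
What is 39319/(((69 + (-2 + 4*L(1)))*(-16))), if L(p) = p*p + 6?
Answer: -39319/1520 ≈ -25.868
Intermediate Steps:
L(p) = 6 + p² (L(p) = p² + 6 = 6 + p²)
39319/(((69 + (-2 + 4*L(1)))*(-16))) = 39319/(((69 + (-2 + 4*(6 + 1²)))*(-16))) = 39319/(((69 + (-2 + 4*(6 + 1)))*(-16))) = 39319/(((69 + (-2 + 4*7))*(-16))) = 39319/(((69 + (-2 + 28))*(-16))) = 39319/(((69 + 26)*(-16))) = 39319/((95*(-16))) = 39319/(-1520) = 39319*(-1/1520) = -39319/1520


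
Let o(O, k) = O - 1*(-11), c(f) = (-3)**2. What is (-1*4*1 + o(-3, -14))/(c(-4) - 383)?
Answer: -2/187 ≈ -0.010695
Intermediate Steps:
c(f) = 9
o(O, k) = 11 + O (o(O, k) = O + 11 = 11 + O)
(-1*4*1 + o(-3, -14))/(c(-4) - 383) = (-1*4*1 + (11 - 3))/(9 - 383) = (-4*1 + 8)/(-374) = (-4 + 8)*(-1/374) = 4*(-1/374) = -2/187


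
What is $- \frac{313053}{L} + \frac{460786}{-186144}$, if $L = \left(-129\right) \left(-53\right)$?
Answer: $- \frac{10237221919}{212111088} \approx -48.263$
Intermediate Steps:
$L = 6837$
$- \frac{313053}{L} + \frac{460786}{-186144} = - \frac{313053}{6837} + \frac{460786}{-186144} = \left(-313053\right) \frac{1}{6837} + 460786 \left(- \frac{1}{186144}\right) = - \frac{104351}{2279} - \frac{230393}{93072} = - \frac{10237221919}{212111088}$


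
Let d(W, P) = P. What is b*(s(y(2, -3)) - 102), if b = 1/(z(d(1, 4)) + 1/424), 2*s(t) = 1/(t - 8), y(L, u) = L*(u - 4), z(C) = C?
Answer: -475834/18667 ≈ -25.491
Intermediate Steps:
y(L, u) = L*(-4 + u)
s(t) = 1/(2*(-8 + t)) (s(t) = 1/(2*(t - 8)) = 1/(2*(-8 + t)))
b = 424/1697 (b = 1/(4 + 1/424) = 1/(1697/424) = 424/1697 ≈ 0.24985)
b*(s(y(2, -3)) - 102) = 424*(1/(2*(-8 + 2*(-4 - 3))) - 102)/1697 = 424*(1/(2*(-8 + 2*(-7))) - 102)/1697 = 424*(1/(2*(-8 - 14)) - 102)/1697 = 424*((1/2)/(-22) - 102)/1697 = 424*((1/2)*(-1/22) - 102)/1697 = 424*(-1/44 - 102)/1697 = (424/1697)*(-4489/44) = -475834/18667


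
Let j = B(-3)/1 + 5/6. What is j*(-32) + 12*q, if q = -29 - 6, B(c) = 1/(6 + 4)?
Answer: -6748/15 ≈ -449.87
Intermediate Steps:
B(c) = ⅒ (B(c) = 1/10 = ⅒)
q = -35
j = 14/15 (j = (⅒)/1 + 5/6 = (⅒)*1 + 5*(⅙) = ⅒ + ⅚ = 14/15 ≈ 0.93333)
j*(-32) + 12*q = (14/15)*(-32) + 12*(-35) = -448/15 - 420 = -6748/15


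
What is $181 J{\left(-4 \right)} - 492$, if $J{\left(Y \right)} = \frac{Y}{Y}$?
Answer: $-311$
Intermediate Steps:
$J{\left(Y \right)} = 1$
$181 J{\left(-4 \right)} - 492 = 181 \cdot 1 - 492 = 181 - 492 = -311$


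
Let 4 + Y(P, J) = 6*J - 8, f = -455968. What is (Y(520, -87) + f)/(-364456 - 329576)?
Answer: 228251/347016 ≈ 0.65775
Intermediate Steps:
Y(P, J) = -12 + 6*J (Y(P, J) = -4 + (6*J - 8) = -4 + (-8 + 6*J) = -12 + 6*J)
(Y(520, -87) + f)/(-364456 - 329576) = ((-12 + 6*(-87)) - 455968)/(-364456 - 329576) = ((-12 - 522) - 455968)/(-694032) = (-534 - 455968)*(-1/694032) = -456502*(-1/694032) = 228251/347016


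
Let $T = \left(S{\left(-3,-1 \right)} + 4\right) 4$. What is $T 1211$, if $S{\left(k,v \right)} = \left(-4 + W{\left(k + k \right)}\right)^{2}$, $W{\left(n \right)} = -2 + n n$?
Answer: $4378976$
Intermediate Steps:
$W{\left(n \right)} = -2 + n^{2}$
$S{\left(k,v \right)} = \left(-6 + 4 k^{2}\right)^{2}$ ($S{\left(k,v \right)} = \left(-4 + \left(-2 + \left(k + k\right)^{2}\right)\right)^{2} = \left(-4 + \left(-2 + \left(2 k\right)^{2}\right)\right)^{2} = \left(-4 + \left(-2 + 4 k^{2}\right)\right)^{2} = \left(-6 + 4 k^{2}\right)^{2}$)
$T = 3616$ ($T = \left(4 \left(-3 + 2 \left(-3\right)^{2}\right)^{2} + 4\right) 4 = \left(4 \left(-3 + 2 \cdot 9\right)^{2} + 4\right) 4 = \left(4 \left(-3 + 18\right)^{2} + 4\right) 4 = \left(4 \cdot 15^{2} + 4\right) 4 = \left(4 \cdot 225 + 4\right) 4 = \left(900 + 4\right) 4 = 904 \cdot 4 = 3616$)
$T 1211 = 3616 \cdot 1211 = 4378976$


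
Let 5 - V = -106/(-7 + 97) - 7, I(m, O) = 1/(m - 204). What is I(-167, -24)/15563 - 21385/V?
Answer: -5556342335318/3423906689 ≈ -1622.8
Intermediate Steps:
I(m, O) = 1/(-204 + m)
V = 593/45 (V = 5 - (-106/(-7 + 97) - 7) = 5 - (-106/90 - 7) = 5 - (-106*1/90 - 7) = 5 - (-53/45 - 7) = 5 - 1*(-368/45) = 5 + 368/45 = 593/45 ≈ 13.178)
I(-167, -24)/15563 - 21385/V = 1/(-204 - 167*15563) - 21385/593/45 = (1/15563)/(-371) - 21385*45/593 = -1/371*1/15563 - 962325/593 = -1/5773873 - 962325/593 = -5556342335318/3423906689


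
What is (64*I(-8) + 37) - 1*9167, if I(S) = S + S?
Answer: -10154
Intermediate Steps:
I(S) = 2*S
(64*I(-8) + 37) - 1*9167 = (64*(2*(-8)) + 37) - 1*9167 = (64*(-16) + 37) - 9167 = (-1024 + 37) - 9167 = -987 - 9167 = -10154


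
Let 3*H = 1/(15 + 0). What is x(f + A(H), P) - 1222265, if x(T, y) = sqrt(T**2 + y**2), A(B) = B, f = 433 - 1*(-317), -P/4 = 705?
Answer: -1222265 + sqrt(17242740001)/45 ≈ -1.2193e+6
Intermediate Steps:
P = -2820 (P = -4*705 = -2820)
f = 750 (f = 433 + 317 = 750)
H = 1/45 (H = 1/(3*(15 + 0)) = (1/3)/15 = (1/3)*(1/15) = 1/45 ≈ 0.022222)
x(f + A(H), P) - 1222265 = sqrt((750 + 1/45)**2 + (-2820)**2) - 1222265 = sqrt((33751/45)**2 + 7952400) - 1222265 = sqrt(1139130001/2025 + 7952400) - 1222265 = sqrt(17242740001/2025) - 1222265 = sqrt(17242740001)/45 - 1222265 = -1222265 + sqrt(17242740001)/45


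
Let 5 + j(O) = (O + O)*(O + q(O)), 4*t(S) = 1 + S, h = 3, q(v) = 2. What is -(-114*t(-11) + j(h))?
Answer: -310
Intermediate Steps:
t(S) = 1/4 + S/4 (t(S) = (1 + S)/4 = 1/4 + S/4)
j(O) = -5 + 2*O*(2 + O) (j(O) = -5 + (O + O)*(O + 2) = -5 + (2*O)*(2 + O) = -5 + 2*O*(2 + O))
-(-114*t(-11) + j(h)) = -(-114*(1/4 + (1/4)*(-11)) + (-5 + 2*3**2 + 4*3)) = -(-114*(1/4 - 11/4) + (-5 + 2*9 + 12)) = -(-114*(-5/2) + (-5 + 18 + 12)) = -(285 + 25) = -1*310 = -310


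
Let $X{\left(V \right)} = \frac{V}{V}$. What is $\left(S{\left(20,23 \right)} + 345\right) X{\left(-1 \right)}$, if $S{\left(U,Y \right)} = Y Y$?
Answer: $874$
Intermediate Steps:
$S{\left(U,Y \right)} = Y^{2}$
$X{\left(V \right)} = 1$
$\left(S{\left(20,23 \right)} + 345\right) X{\left(-1 \right)} = \left(23^{2} + 345\right) 1 = \left(529 + 345\right) 1 = 874 \cdot 1 = 874$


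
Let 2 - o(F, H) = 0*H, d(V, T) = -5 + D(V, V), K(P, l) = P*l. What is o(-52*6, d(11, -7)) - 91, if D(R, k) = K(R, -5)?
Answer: -89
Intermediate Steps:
D(R, k) = -5*R (D(R, k) = R*(-5) = -5*R)
d(V, T) = -5 - 5*V
o(F, H) = 2 (o(F, H) = 2 - 0*H = 2 - 1*0 = 2 + 0 = 2)
o(-52*6, d(11, -7)) - 91 = 2 - 91 = -89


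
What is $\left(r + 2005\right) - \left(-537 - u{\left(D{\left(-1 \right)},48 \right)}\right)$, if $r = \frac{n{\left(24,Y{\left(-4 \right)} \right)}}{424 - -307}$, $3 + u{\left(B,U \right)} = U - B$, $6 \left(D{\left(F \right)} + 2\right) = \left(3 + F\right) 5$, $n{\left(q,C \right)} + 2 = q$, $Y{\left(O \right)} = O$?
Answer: $\frac{5674088}{2193} \approx 2587.4$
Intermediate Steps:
$n{\left(q,C \right)} = -2 + q$
$D{\left(F \right)} = \frac{1}{2} + \frac{5 F}{6}$ ($D{\left(F \right)} = -2 + \frac{\left(3 + F\right) 5}{6} = -2 + \frac{15 + 5 F}{6} = -2 + \left(\frac{5}{2} + \frac{5 F}{6}\right) = \frac{1}{2} + \frac{5 F}{6}$)
$u{\left(B,U \right)} = -3 + U - B$ ($u{\left(B,U \right)} = -3 - \left(B - U\right) = -3 + U - B$)
$r = \frac{22}{731}$ ($r = \frac{-2 + 24}{424 - -307} = \frac{22}{424 + 307} = \frac{22}{731} \approx 0.030096$)
$\left(r + 2005\right) - \left(-537 - u{\left(D{\left(-1 \right)},48 \right)}\right) = \left(\frac{22}{731} + 2005\right) - \left(-537 - \left(-3 + 48 - \left(\frac{1}{2} + \frac{5}{6} \left(-1\right)\right)\right)\right) = \frac{1465677}{731} - \left(-537 - \left(-3 + 48 - \left(\frac{1}{2} - \frac{5}{6}\right)\right)\right) = \frac{1465677}{731} - \left(-537 - \left(-3 + 48 - - \frac{1}{3}\right)\right) = \frac{1465677}{731} - \left(-537 - \left(-3 + 48 + \frac{1}{3}\right)\right) = \frac{1465677}{731} - \left(-537 - \frac{136}{3}\right) = \frac{1465677}{731} - - \frac{1747}{3} = \frac{1465677}{731} + \frac{1747}{3} = \frac{5674088}{2193}$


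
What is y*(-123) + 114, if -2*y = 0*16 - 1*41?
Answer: -4815/2 ≈ -2407.5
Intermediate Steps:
y = 41/2 (y = -(0*16 - 1*41)/2 = -(0 - 41)/2 = -1/2*(-41) = 41/2 ≈ 20.500)
y*(-123) + 114 = (41/2)*(-123) + 114 = -5043/2 + 114 = -4815/2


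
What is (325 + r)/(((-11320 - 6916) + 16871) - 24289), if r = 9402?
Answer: -9727/25654 ≈ -0.37916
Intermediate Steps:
(325 + r)/(((-11320 - 6916) + 16871) - 24289) = (325 + 9402)/(((-11320 - 6916) + 16871) - 24289) = 9727/((-18236 + 16871) - 24289) = 9727/(-1365 - 24289) = 9727/(-25654) = 9727*(-1/25654) = -9727/25654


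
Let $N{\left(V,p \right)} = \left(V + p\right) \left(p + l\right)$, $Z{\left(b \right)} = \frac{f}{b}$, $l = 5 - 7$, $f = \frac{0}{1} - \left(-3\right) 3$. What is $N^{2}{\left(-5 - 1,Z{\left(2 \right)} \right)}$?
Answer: $\frac{225}{16} \approx 14.063$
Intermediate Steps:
$f = 9$ ($f = 0 \cdot 1 - -9 = 0 + 9 = 9$)
$l = -2$
$Z{\left(b \right)} = \frac{9}{b}$
$N{\left(V,p \right)} = \left(-2 + p\right) \left(V + p\right)$ ($N{\left(V,p \right)} = \left(V + p\right) \left(p - 2\right) = \left(V + p\right) \left(-2 + p\right) = \left(-2 + p\right) \left(V + p\right)$)
$N^{2}{\left(-5 - 1,Z{\left(2 \right)} \right)} = \left(\left(\frac{9}{2}\right)^{2} - 2 \left(-5 - 1\right) - 2 \cdot \frac{9}{2} + \left(-5 - 1\right) \frac{9}{2}\right)^{2} = \left(\left(9 \cdot \frac{1}{2}\right)^{2} - -12 - 2 \cdot 9 \cdot \frac{1}{2} - 6 \cdot 9 \cdot \frac{1}{2}\right)^{2} = \left(\left(\frac{9}{2}\right)^{2} + 12 - 9 - 27\right)^{2} = \left(\frac{81}{4} + 12 - 9 - 27\right)^{2} = \left(- \frac{15}{4}\right)^{2} = \frac{225}{16}$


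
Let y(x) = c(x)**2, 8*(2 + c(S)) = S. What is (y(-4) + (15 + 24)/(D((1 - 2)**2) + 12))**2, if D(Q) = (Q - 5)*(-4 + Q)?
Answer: 3969/64 ≈ 62.016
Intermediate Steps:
c(S) = -2 + S/8
D(Q) = (-5 + Q)*(-4 + Q)
y(x) = (-2 + x/8)**2
(y(-4) + (15 + 24)/(D((1 - 2)**2) + 12))**2 = ((-16 - 4)**2/64 + (15 + 24)/((20 + ((1 - 2)**2)**2 - 9*(1 - 2)**2) + 12))**2 = ((1/64)*(-20)**2 + 39/((20 + ((-1)**2)**2 - 9*(-1)**2) + 12))**2 = ((1/64)*400 + 39/((20 + 1**2 - 9*1) + 12))**2 = (25/4 + 39/((20 + 1 - 9) + 12))**2 = (25/4 + 39/(12 + 12))**2 = (25/4 + 39/24)**2 = (25/4 + 39*(1/24))**2 = (25/4 + 13/8)**2 = (63/8)**2 = 3969/64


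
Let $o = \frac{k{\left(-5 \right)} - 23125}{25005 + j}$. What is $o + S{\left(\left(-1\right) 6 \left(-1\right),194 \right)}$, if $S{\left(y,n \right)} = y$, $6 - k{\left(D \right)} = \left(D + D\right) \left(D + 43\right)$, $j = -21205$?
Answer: $\frac{61}{3800} \approx 0.016053$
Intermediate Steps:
$k{\left(D \right)} = 6 - 2 D \left(43 + D\right)$ ($k{\left(D \right)} = 6 - \left(D + D\right) \left(D + 43\right) = 6 - 2 D \left(43 + D\right)$)
$o = - \frac{22739}{3800}$ ($o = \frac{\left(6 - -430 - 2 \left(-5\right)^{2}\right) - 23125}{25005 - 21205} = \frac{\left(6 + 430 - 50\right) - 23125}{3800} = \left(\left(6 + 430 - 50\right) - 23125\right) \frac{1}{3800} = \left(386 - 23125\right) \frac{1}{3800} = \left(-22739\right) \frac{1}{3800} = - \frac{22739}{3800} \approx -5.9839$)
$o + S{\left(\left(-1\right) 6 \left(-1\right),194 \right)} = - \frac{22739}{3800} + \left(-1\right) 6 \left(-1\right) = - \frac{22739}{3800} - -6 = - \frac{22739}{3800} + 6 = \frac{61}{3800}$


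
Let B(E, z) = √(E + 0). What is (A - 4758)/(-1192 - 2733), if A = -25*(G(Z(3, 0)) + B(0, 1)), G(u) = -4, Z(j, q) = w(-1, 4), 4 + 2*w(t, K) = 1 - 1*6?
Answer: 4658/3925 ≈ 1.1868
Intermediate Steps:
w(t, K) = -9/2 (w(t, K) = -2 + (1 - 1*6)/2 = -2 + (1 - 6)/2 = -2 + (½)*(-5) = -2 - 5/2 = -9/2)
Z(j, q) = -9/2
B(E, z) = √E
A = 100 (A = -25*(-4 + √0) = -25*(-4 + 0) = -25*(-4) = 100)
(A - 4758)/(-1192 - 2733) = (100 - 4758)/(-1192 - 2733) = -4658/(-3925) = -4658*(-1/3925) = 4658/3925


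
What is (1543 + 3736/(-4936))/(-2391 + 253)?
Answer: -475782/659573 ≈ -0.72135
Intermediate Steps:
(1543 + 3736/(-4936))/(-2391 + 253) = (1543 + 3736*(-1/4936))/(-2138) = (1543 - 467/617)*(-1/2138) = (951564/617)*(-1/2138) = -475782/659573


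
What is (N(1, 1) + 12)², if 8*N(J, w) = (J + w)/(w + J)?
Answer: 9409/64 ≈ 147.02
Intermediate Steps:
N(J, w) = ⅛ (N(J, w) = ((J + w)/(w + J))/8 = ((J + w)/(J + w))/8 = (⅛)*1 = ⅛)
(N(1, 1) + 12)² = (⅛ + 12)² = (97/8)² = 9409/64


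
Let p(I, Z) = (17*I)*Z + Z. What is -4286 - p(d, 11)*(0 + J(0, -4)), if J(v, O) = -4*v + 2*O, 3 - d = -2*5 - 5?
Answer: 22730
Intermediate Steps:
d = 18 (d = 3 - (-2*5 - 5) = 3 - (-10 - 5) = 3 - 1*(-15) = 3 + 15 = 18)
p(I, Z) = Z + 17*I*Z (p(I, Z) = 17*I*Z + Z = Z + 17*I*Z)
-4286 - p(d, 11)*(0 + J(0, -4)) = -4286 - 11*(1 + 17*18)*(0 + (-4*0 + 2*(-4))) = -4286 - 11*(1 + 306)*(0 + (0 - 8)) = -4286 - 11*307*(0 - 8) = -4286 - 3377*(-8) = -4286 - 1*(-27016) = -4286 + 27016 = 22730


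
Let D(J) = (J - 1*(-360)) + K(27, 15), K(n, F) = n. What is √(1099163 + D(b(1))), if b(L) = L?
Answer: √1099551 ≈ 1048.6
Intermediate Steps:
D(J) = 387 + J (D(J) = (J - 1*(-360)) + 27 = (J + 360) + 27 = (360 + J) + 27 = 387 + J)
√(1099163 + D(b(1))) = √(1099163 + (387 + 1)) = √(1099163 + 388) = √1099551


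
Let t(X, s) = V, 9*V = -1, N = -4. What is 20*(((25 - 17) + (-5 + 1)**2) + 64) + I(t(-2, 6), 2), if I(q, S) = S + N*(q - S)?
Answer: 15934/9 ≈ 1770.4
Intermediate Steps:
V = -1/9 (V = (1/9)*(-1) = -1/9 ≈ -0.11111)
t(X, s) = -1/9
I(q, S) = -4*q + 5*S (I(q, S) = S - 4*(q - S) = S + (-4*q + 4*S) = -4*q + 5*S)
20*(((25 - 17) + (-5 + 1)**2) + 64) + I(t(-2, 6), 2) = 20*(((25 - 17) + (-5 + 1)**2) + 64) + (-4*(-1/9) + 5*2) = 20*((8 + (-4)**2) + 64) + (4/9 + 10) = 20*((8 + 16) + 64) + 94/9 = 20*(24 + 64) + 94/9 = 20*88 + 94/9 = 1760 + 94/9 = 15934/9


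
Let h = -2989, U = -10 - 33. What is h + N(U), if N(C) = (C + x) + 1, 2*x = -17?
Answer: -6079/2 ≈ -3039.5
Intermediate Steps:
x = -17/2 (x = (½)*(-17) = -17/2 ≈ -8.5000)
U = -43
N(C) = -15/2 + C (N(C) = (C - 17/2) + 1 = (-17/2 + C) + 1 = -15/2 + C)
h + N(U) = -2989 + (-15/2 - 43) = -2989 - 101/2 = -6079/2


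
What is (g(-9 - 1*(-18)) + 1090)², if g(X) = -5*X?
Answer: 1092025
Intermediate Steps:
(g(-9 - 1*(-18)) + 1090)² = (-5*(-9 - 1*(-18)) + 1090)² = (-5*(-9 + 18) + 1090)² = (-5*9 + 1090)² = (-45 + 1090)² = 1045² = 1092025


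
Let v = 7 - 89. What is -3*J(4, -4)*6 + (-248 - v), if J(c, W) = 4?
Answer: -238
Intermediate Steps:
v = -82
-3*J(4, -4)*6 + (-248 - v) = -3*4*6 + (-248 - 1*(-82)) = -12*6 + (-248 + 82) = -72 - 166 = -238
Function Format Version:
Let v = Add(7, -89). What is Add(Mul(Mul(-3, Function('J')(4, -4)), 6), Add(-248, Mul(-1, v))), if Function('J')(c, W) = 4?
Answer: -238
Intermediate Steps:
v = -82
Add(Mul(Mul(-3, Function('J')(4, -4)), 6), Add(-248, Mul(-1, v))) = Add(Mul(Mul(-3, 4), 6), Add(-248, Mul(-1, -82))) = Add(Mul(-12, 6), Add(-248, 82)) = Add(-72, -166) = -238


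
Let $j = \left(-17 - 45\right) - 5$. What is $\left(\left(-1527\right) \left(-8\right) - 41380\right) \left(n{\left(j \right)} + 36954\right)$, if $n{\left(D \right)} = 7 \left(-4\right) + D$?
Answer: $-1074955876$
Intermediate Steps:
$j = -67$ ($j = -62 - 5 = -67$)
$n{\left(D \right)} = -28 + D$
$\left(\left(-1527\right) \left(-8\right) - 41380\right) \left(n{\left(j \right)} + 36954\right) = \left(\left(-1527\right) \left(-8\right) - 41380\right) \left(\left(-28 - 67\right) + 36954\right) = \left(12216 - 41380\right) \left(-95 + 36954\right) = \left(-29164\right) 36859 = -1074955876$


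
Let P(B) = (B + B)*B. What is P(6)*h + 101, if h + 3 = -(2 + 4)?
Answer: -547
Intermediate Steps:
P(B) = 2*B² (P(B) = (2*B)*B = 2*B²)
h = -9 (h = -3 - (2 + 4) = -3 - 1*6 = -3 - 6 = -9)
P(6)*h + 101 = (2*6²)*(-9) + 101 = (2*36)*(-9) + 101 = 72*(-9) + 101 = -648 + 101 = -547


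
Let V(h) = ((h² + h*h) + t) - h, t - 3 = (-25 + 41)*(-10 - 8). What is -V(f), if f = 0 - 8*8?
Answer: -7971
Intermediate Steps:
t = -285 (t = 3 + (-25 + 41)*(-10 - 8) = 3 + 16*(-18) = 3 - 288 = -285)
f = -64 (f = 0 - 64 = -64)
V(h) = -285 - h + 2*h² (V(h) = ((h² + h*h) - 285) - h = ((h² + h²) - 285) - h = (2*h² - 285) - h = (-285 + 2*h²) - h = -285 - h + 2*h²)
-V(f) = -(-285 - 1*(-64) + 2*(-64)²) = -(-285 + 64 + 2*4096) = -(-285 + 64 + 8192) = -1*7971 = -7971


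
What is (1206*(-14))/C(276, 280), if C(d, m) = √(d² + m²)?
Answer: -4221*√9661/9661 ≈ -42.944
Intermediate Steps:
(1206*(-14))/C(276, 280) = (1206*(-14))/(√(276² + 280²)) = -16884/√(76176 + 78400) = -16884*√9661/38644 = -4221*√9661/9661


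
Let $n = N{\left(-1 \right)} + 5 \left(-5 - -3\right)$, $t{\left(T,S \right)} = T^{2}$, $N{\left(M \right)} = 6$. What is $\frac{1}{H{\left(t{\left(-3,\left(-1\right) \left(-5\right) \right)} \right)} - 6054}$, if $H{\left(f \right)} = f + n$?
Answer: $- \frac{1}{6049} \approx -0.00016532$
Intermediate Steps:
$n = -4$ ($n = 6 + 5 \left(-5 - -3\right) = 6 + 5 \left(-5 + 3\right) = 6 + 5 \left(-2\right) = 6 - 10 = -4$)
$H{\left(f \right)} = -4 + f$ ($H{\left(f \right)} = f - 4 = -4 + f$)
$\frac{1}{H{\left(t{\left(-3,\left(-1\right) \left(-5\right) \right)} \right)} - 6054} = \frac{1}{\left(-4 + \left(-3\right)^{2}\right) - 6054} = \frac{1}{\left(-4 + 9\right) - 6054} = \frac{1}{5 - 6054} = \frac{1}{-6049} = - \frac{1}{6049}$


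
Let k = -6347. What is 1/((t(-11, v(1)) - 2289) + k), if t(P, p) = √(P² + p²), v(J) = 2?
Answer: -8636/74580371 - 5*√5/74580371 ≈ -0.00011594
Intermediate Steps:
1/((t(-11, v(1)) - 2289) + k) = 1/((√((-11)² + 2²) - 2289) - 6347) = 1/((√(121 + 4) - 2289) - 6347) = 1/((√125 - 2289) - 6347) = 1/((5*√5 - 2289) - 6347) = 1/((-2289 + 5*√5) - 6347) = 1/(-8636 + 5*√5)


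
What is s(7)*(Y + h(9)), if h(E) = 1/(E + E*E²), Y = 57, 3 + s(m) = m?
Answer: 84134/369 ≈ 228.01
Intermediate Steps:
s(m) = -3 + m
h(E) = 1/(E + E³)
s(7)*(Y + h(9)) = (-3 + 7)*(57 + 1/(9 + 9³)) = 4*(57 + 1/(9 + 729)) = 4*(57 + 1/738) = 4*(42067/738) = 84134/369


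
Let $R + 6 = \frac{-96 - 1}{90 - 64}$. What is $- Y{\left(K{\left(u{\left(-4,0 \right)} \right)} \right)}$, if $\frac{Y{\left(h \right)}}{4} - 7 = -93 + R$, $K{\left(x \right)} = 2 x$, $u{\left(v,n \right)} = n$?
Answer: $\frac{4978}{13} \approx 382.92$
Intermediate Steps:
$R = - \frac{253}{26}$ ($R = -6 + \frac{-96 - 1}{90 - 64} = -6 - \frac{97}{26} = - \frac{253}{26} \approx -9.7308$)
$Y{\left(h \right)} = - \frac{4978}{13}$ ($Y{\left(h \right)} = 28 + 4 \left(-93 - \frac{253}{26}\right) = 28 + 4 \left(- \frac{2671}{26}\right) = 28 - \frac{5342}{13} = - \frac{4978}{13}$)
$- Y{\left(K{\left(u{\left(-4,0 \right)} \right)} \right)} = \left(-1\right) \left(- \frac{4978}{13}\right) = \frac{4978}{13}$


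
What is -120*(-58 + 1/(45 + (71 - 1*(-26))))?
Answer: 494100/71 ≈ 6959.2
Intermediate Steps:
-120*(-58 + 1/(45 + (71 - 1*(-26)))) = -120*(-58 + 1/(45 + (71 + 26))) = -120*(-58 + 1/(45 + 97)) = -120*(-58 + 1/142) = -120*(-8235/142) = 494100/71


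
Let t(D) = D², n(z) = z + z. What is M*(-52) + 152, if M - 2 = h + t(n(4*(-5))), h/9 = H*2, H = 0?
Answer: -83152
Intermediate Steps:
n(z) = 2*z
h = 0 (h = 9*(0*2) = 9*0 = 0)
M = 1602 (M = 2 + (0 + (2*(4*(-5)))²) = 2 + (0 + (2*(-20))²) = 2 + (0 + (-40)²) = 2 + (0 + 1600) = 2 + 1600 = 1602)
M*(-52) + 152 = 1602*(-52) + 152 = -83304 + 152 = -83152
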